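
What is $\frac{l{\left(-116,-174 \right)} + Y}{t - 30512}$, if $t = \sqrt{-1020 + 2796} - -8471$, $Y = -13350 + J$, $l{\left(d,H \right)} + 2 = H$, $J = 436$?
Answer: $\frac{19234446}{32386927} + \frac{10472 \sqrt{111}}{97160781} \approx 0.59503$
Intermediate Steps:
$l{\left(d,H \right)} = -2 + H$
$Y = -12914$ ($Y = -13350 + 436 = -12914$)
$t = 8471 + 4 \sqrt{111}$ ($t = \sqrt{1776} + 8471 = 4 \sqrt{111} + 8471 = 8471 + 4 \sqrt{111} \approx 8513.1$)
$\frac{l{\left(-116,-174 \right)} + Y}{t - 30512} = \frac{\left(-2 - 174\right) - 12914}{\left(8471 + 4 \sqrt{111}\right) - 30512} = \frac{-176 - 12914}{-22041 + 4 \sqrt{111}} = - \frac{13090}{-22041 + 4 \sqrt{111}}$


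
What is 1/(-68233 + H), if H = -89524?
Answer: -1/157757 ≈ -6.3389e-6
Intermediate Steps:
1/(-68233 + H) = 1/(-68233 - 89524) = 1/(-157757) = -1/157757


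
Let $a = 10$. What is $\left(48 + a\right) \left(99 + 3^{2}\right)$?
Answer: $6264$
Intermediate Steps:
$\left(48 + a\right) \left(99 + 3^{2}\right) = \left(48 + 10\right) \left(99 + 3^{2}\right) = 58 \left(99 + 9\right) = 58 \cdot 108 = 6264$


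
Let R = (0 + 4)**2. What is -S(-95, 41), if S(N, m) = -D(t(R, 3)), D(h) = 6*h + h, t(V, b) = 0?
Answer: 0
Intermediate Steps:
R = 16 (R = 4**2 = 16)
D(h) = 7*h
S(N, m) = 0 (S(N, m) = -7*0 = -1*0 = 0)
-S(-95, 41) = -1*0 = 0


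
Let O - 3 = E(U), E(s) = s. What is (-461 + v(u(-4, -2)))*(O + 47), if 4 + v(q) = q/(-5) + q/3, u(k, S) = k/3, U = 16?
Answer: -460526/15 ≈ -30702.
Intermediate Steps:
O = 19 (O = 3 + 16 = 19)
u(k, S) = k/3 (u(k, S) = k*(⅓) = k/3)
v(q) = -4 + 2*q/15 (v(q) = -4 + (q/(-5) + q/3) = -4 + (q*(-⅕) + q*(⅓)) = -4 + (-q/5 + q/3) = -4 + 2*q/15)
(-461 + v(u(-4, -2)))*(O + 47) = (-461 + (-4 + 2*((⅓)*(-4))/15))*(19 + 47) = (-461 + (-4 + (2/15)*(-4/3)))*66 = (-461 + (-4 - 8/45))*66 = (-461 - 188/45)*66 = -20933/45*66 = -460526/15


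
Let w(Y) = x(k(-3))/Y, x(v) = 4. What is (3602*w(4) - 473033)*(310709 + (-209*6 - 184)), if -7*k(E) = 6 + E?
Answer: -145181394801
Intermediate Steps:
k(E) = -6/7 - E/7 (k(E) = -(6 + E)/7 = -6/7 - E/7)
w(Y) = 4/Y
(3602*w(4) - 473033)*(310709 + (-209*6 - 184)) = (3602*(4/4) - 473033)*(310709 + (-209*6 - 184)) = (3602*(4*(¼)) - 473033)*(310709 + (-1254 - 184)) = (3602*1 - 473033)*(310709 - 1438) = (3602 - 473033)*309271 = -469431*309271 = -145181394801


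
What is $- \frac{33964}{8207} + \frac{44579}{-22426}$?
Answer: $- \frac{1127536517}{184050182} \approx -6.1262$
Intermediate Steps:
$- \frac{33964}{8207} + \frac{44579}{-22426} = \left(-33964\right) \frac{1}{8207} + 44579 \left(- \frac{1}{22426}\right) = - \frac{33964}{8207} - \frac{44579}{22426} = - \frac{1127536517}{184050182}$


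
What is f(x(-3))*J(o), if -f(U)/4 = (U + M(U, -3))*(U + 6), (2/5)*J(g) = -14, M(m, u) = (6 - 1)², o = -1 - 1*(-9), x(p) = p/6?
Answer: 18865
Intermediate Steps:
x(p) = p/6 (x(p) = p*(⅙) = p/6)
o = 8 (o = -1 + 9 = 8)
M(m, u) = 25 (M(m, u) = 5² = 25)
J(g) = -35 (J(g) = (5/2)*(-14) = -35)
f(U) = -4*(6 + U)*(25 + U) (f(U) = -4*(U + 25)*(U + 6) = -4*(25 + U)*(6 + U) = -4*(6 + U)*(25 + U))
f(x(-3))*J(o) = (-600 - 62*(-3)/3 - 4*((⅙)*(-3))²)*(-35) = (-600 - 124*(-½) - 4*(-½)²)*(-35) = (-600 + 62 - 4*¼)*(-35) = (-600 + 62 - 1)*(-35) = -539*(-35) = 18865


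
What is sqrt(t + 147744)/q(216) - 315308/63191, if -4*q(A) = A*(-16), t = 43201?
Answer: -315308/63191 + sqrt(190945)/864 ≈ -4.4840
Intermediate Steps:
q(A) = 4*A (q(A) = -A*(-16)/4 = -(-4)*A = 4*A)
sqrt(t + 147744)/q(216) - 315308/63191 = sqrt(43201 + 147744)/((4*216)) - 315308/63191 = sqrt(190945)/864 - 315308*1/63191 = sqrt(190945)*(1/864) - 315308/63191 = sqrt(190945)/864 - 315308/63191 = -315308/63191 + sqrt(190945)/864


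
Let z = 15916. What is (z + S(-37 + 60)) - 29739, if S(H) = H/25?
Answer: -345552/25 ≈ -13822.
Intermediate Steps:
S(H) = H/25 (S(H) = H*(1/25) = H/25)
(z + S(-37 + 60)) - 29739 = (15916 + (-37 + 60)/25) - 29739 = (15916 + (1/25)*23) - 29739 = (15916 + 23/25) - 29739 = 397923/25 - 29739 = -345552/25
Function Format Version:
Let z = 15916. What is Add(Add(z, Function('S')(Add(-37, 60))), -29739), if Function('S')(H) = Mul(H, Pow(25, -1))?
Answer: Rational(-345552, 25) ≈ -13822.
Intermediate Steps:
Function('S')(H) = Mul(Rational(1, 25), H) (Function('S')(H) = Mul(H, Rational(1, 25)) = Mul(Rational(1, 25), H))
Add(Add(z, Function('S')(Add(-37, 60))), -29739) = Add(Add(15916, Mul(Rational(1, 25), Add(-37, 60))), -29739) = Add(Add(15916, Mul(Rational(1, 25), 23)), -29739) = Add(Add(15916, Rational(23, 25)), -29739) = Add(Rational(397923, 25), -29739) = Rational(-345552, 25)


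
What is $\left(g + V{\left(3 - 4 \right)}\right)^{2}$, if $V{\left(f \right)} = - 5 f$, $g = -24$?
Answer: $361$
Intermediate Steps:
$\left(g + V{\left(3 - 4 \right)}\right)^{2} = \left(-24 - 5 \left(3 - 4\right)\right)^{2} = \left(-24 - -5\right)^{2} = \left(-24 + 5\right)^{2} = \left(-19\right)^{2} = 361$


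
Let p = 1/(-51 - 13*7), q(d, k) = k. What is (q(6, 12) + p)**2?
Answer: 2900209/20164 ≈ 143.83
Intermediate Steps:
p = -1/142 (p = 1/(-51 - 91) = 1/(-142) = -1/142 ≈ -0.0070423)
(q(6, 12) + p)**2 = (12 - 1/142)**2 = (1703/142)**2 = 2900209/20164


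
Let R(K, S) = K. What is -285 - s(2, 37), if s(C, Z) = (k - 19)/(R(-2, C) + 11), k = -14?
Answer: -844/3 ≈ -281.33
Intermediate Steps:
s(C, Z) = -11/3 (s(C, Z) = (-14 - 19)/(-2 + 11) = -33/9 = -33*1/9 = -11/3)
-285 - s(2, 37) = -285 - 1*(-11/3) = -285 + 11/3 = -844/3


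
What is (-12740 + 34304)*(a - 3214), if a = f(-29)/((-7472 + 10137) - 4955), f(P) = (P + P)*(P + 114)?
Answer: -15860602332/229 ≈ -6.9260e+7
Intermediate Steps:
f(P) = 2*P*(114 + P) (f(P) = (2*P)*(114 + P) = 2*P*(114 + P))
a = 493/229 (a = (2*(-29)*(114 - 29))/((-7472 + 10137) - 4955) = (2*(-29)*85)/(2665 - 4955) = -4930/(-2290) = -4930*(-1/2290) = 493/229 ≈ 2.1528)
(-12740 + 34304)*(a - 3214) = (-12740 + 34304)*(493/229 - 3214) = 21564*(-735513/229) = -15860602332/229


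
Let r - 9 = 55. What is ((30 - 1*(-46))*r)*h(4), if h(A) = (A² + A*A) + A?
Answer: 175104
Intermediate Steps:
h(A) = A + 2*A² (h(A) = (A² + A²) + A = 2*A² + A = A + 2*A²)
r = 64 (r = 9 + 55 = 64)
((30 - 1*(-46))*r)*h(4) = ((30 - 1*(-46))*64)*(4*(1 + 2*4)) = ((30 + 46)*64)*(4*(1 + 8)) = (76*64)*(4*9) = 4864*36 = 175104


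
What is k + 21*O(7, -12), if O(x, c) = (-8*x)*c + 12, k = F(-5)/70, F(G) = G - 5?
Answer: 100547/7 ≈ 14364.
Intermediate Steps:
F(G) = -5 + G
k = -1/7 (k = (-5 - 5)/70 = -10*1/70 = -1/7 ≈ -0.14286)
O(x, c) = 12 - 8*c*x (O(x, c) = -8*c*x + 12 = 12 - 8*c*x)
k + 21*O(7, -12) = -1/7 + 21*(12 - 8*(-12)*7) = -1/7 + 21*(12 + 672) = -1/7 + 21*684 = -1/7 + 14364 = 100547/7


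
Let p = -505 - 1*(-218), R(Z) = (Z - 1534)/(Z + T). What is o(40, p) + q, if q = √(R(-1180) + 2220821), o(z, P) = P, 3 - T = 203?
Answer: -287 + √1998740670/30 ≈ 1203.2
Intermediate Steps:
T = -200 (T = 3 - 1*203 = 3 - 203 = -200)
R(Z) = (-1534 + Z)/(-200 + Z) (R(Z) = (Z - 1534)/(Z - 200) = (-1534 + Z)/(-200 + Z))
p = -287 (p = -505 + 218 = -287)
q = √1998740670/30 (q = √((-1534 - 1180)/(-200 - 1180) + 2220821) = √(-2714/(-1380) + 2220821) = √(-1/1380*(-2714) + 2220821) = √(59/30 + 2220821) = √(66624689/30) = √1998740670/30 ≈ 1490.2)
o(40, p) + q = -287 + √1998740670/30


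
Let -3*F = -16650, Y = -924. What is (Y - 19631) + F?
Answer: -15005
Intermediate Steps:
F = 5550 (F = -⅓*(-16650) = 5550)
(Y - 19631) + F = (-924 - 19631) + 5550 = -20555 + 5550 = -15005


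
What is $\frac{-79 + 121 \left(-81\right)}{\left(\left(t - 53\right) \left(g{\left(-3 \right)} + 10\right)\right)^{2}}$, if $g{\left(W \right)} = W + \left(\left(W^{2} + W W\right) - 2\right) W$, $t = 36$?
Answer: $- \frac{9880}{485809} \approx -0.020337$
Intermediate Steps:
$g{\left(W \right)} = W + W \left(-2 + 2 W^{2}\right)$ ($g{\left(W \right)} = W + \left(\left(W^{2} + W^{2}\right) - 2\right) W = W + \left(2 W^{2} - 2\right) W = W + \left(-2 + 2 W^{2}\right) W = W + W \left(-2 + 2 W^{2}\right)$)
$\frac{-79 + 121 \left(-81\right)}{\left(\left(t - 53\right) \left(g{\left(-3 \right)} + 10\right)\right)^{2}} = \frac{-79 + 121 \left(-81\right)}{\left(\left(36 - 53\right) \left(\left(\left(-1\right) \left(-3\right) + 2 \left(-3\right)^{3}\right) + 10\right)\right)^{2}} = \frac{-79 - 9801}{\left(- 17 \left(\left(3 + 2 \left(-27\right)\right) + 10\right)\right)^{2}} = - \frac{9880}{\left(- 17 \left(\left(3 - 54\right) + 10\right)\right)^{2}} = - \frac{9880}{\left(- 17 \left(-51 + 10\right)\right)^{2}} = - \frac{9880}{\left(\left(-17\right) \left(-41\right)\right)^{2}} = - \frac{9880}{697^{2}} = - \frac{9880}{485809}$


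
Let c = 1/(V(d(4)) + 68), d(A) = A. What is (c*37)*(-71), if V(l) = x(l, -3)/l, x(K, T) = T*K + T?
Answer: -10508/257 ≈ -40.887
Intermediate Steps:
x(K, T) = T + K*T (x(K, T) = K*T + T = T + K*T)
V(l) = (-3 - 3*l)/l (V(l) = (-3*(1 + l))/l = (-3 - 3*l)/l)
c = 4/257 (c = 1/((-3 - 3/4) + 68) = 1/((-3 - 3*¼) + 68) = 1/((-3 - ¾) + 68) = 1/(-15/4 + 68) = 1/(257/4) = 4/257 ≈ 0.015564)
(c*37)*(-71) = ((4/257)*37)*(-71) = (148/257)*(-71) = -10508/257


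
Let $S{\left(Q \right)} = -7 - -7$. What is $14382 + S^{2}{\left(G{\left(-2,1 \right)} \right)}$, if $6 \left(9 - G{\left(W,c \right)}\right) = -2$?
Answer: $14382$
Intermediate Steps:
$G{\left(W,c \right)} = \frac{28}{3}$ ($G{\left(W,c \right)} = 9 - - \frac{1}{3} = 9 + \frac{1}{3} = \frac{28}{3}$)
$S{\left(Q \right)} = 0$ ($S{\left(Q \right)} = -7 + 7 = 0$)
$14382 + S^{2}{\left(G{\left(-2,1 \right)} \right)} = 14382 + 0^{2} = 14382 + 0 = 14382$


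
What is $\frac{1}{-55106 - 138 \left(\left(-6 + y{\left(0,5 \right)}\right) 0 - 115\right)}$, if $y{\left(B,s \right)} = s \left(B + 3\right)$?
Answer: $- \frac{1}{39236} \approx -2.5487 \cdot 10^{-5}$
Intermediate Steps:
$y{\left(B,s \right)} = s \left(3 + B\right)$
$\frac{1}{-55106 - 138 \left(\left(-6 + y{\left(0,5 \right)}\right) 0 - 115\right)} = \frac{1}{-55106 - 138 \left(\left(-6 + 5 \left(3 + 0\right)\right) 0 - 115\right)} = \frac{1}{-55106 - 138 \left(\left(-6 + 5 \cdot 3\right) 0 - 115\right)} = \frac{1}{-55106 - 138 \left(\left(-6 + 15\right) 0 - 115\right)} = \frac{1}{-55106 - 138 \left(9 \cdot 0 - 115\right)} = \frac{1}{-55106 - 138 \left(0 - 115\right)} = \frac{1}{-55106 - -15870} = \frac{1}{-55106 + 15870} = \frac{1}{-39236} = - \frac{1}{39236}$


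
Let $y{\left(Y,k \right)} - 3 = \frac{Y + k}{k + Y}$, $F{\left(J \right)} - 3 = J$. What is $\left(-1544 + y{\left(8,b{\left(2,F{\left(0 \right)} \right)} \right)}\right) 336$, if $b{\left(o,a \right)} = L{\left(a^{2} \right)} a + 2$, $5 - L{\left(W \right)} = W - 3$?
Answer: $-517440$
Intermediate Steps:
$L{\left(W \right)} = 8 - W$ ($L{\left(W \right)} = 5 - \left(W - 3\right) = 5 - \left(-3 + W\right) = 8 - W$)
$F{\left(J \right)} = 3 + J$
$b{\left(o,a \right)} = 2 + a \left(8 - a^{2}\right)$ ($b{\left(o,a \right)} = \left(8 - a^{2}\right) a + 2 = a \left(8 - a^{2}\right) + 2 = 2 + a \left(8 - a^{2}\right)$)
$y{\left(Y,k \right)} = 4$ ($y{\left(Y,k \right)} = 3 + \frac{Y + k}{k + Y} = 3 + \frac{Y + k}{Y + k} = 3 + 1 = 4$)
$\left(-1544 + y{\left(8,b{\left(2,F{\left(0 \right)} \right)} \right)}\right) 336 = \left(-1544 + 4\right) 336 = \left(-1540\right) 336 = -517440$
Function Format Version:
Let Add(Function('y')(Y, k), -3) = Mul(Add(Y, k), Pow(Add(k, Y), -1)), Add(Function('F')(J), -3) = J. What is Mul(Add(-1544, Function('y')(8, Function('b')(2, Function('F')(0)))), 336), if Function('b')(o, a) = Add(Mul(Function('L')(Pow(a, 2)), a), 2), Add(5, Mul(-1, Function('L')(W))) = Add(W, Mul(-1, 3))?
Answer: -517440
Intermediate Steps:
Function('L')(W) = Add(8, Mul(-1, W)) (Function('L')(W) = Add(5, Mul(-1, Add(W, Mul(-1, 3)))) = Add(5, Mul(-1, Add(W, -3))) = Add(5, Mul(-1, Add(-3, W))) = Add(5, Add(3, Mul(-1, W))) = Add(8, Mul(-1, W)))
Function('F')(J) = Add(3, J)
Function('b')(o, a) = Add(2, Mul(a, Add(8, Mul(-1, Pow(a, 2))))) (Function('b')(o, a) = Add(Mul(Add(8, Mul(-1, Pow(a, 2))), a), 2) = Add(Mul(a, Add(8, Mul(-1, Pow(a, 2)))), 2) = Add(2, Mul(a, Add(8, Mul(-1, Pow(a, 2))))))
Function('y')(Y, k) = 4 (Function('y')(Y, k) = Add(3, Mul(Add(Y, k), Pow(Add(k, Y), -1))) = Add(3, Mul(Add(Y, k), Pow(Add(Y, k), -1))) = Add(3, 1) = 4)
Mul(Add(-1544, Function('y')(8, Function('b')(2, Function('F')(0)))), 336) = Mul(Add(-1544, 4), 336) = Mul(-1540, 336) = -517440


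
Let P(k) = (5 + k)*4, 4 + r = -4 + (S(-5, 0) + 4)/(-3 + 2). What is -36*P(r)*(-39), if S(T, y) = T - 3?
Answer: 5616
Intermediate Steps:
S(T, y) = -3 + T
r = -4 (r = -4 + (-4 + ((-3 - 5) + 4)/(-3 + 2)) = -4 + (-4 + (-8 + 4)/(-1)) = -4 + (-4 - 4*(-1)) = -4 + (-4 + 4) = -4 + 0 = -4)
P(k) = 20 + 4*k
-36*P(r)*(-39) = -36*(20 + 4*(-4))*(-39) = -36*(20 - 16)*(-39) = -36*4*(-39) = -144*(-39) = 5616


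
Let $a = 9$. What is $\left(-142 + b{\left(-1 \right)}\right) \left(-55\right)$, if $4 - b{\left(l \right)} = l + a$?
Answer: $8030$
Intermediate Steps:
$b{\left(l \right)} = -5 - l$ ($b{\left(l \right)} = 4 - \left(l + 9\right) = 4 - \left(9 + l\right) = -5 - l$)
$\left(-142 + b{\left(-1 \right)}\right) \left(-55\right) = \left(-142 - 4\right) \left(-55\right) = \left(-146\right) \left(-55\right) = 8030$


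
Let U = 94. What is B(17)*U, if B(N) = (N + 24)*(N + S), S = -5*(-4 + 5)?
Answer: 46248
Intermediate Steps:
S = -5 (S = -5*1 = -5)
B(N) = (-5 + N)*(24 + N) (B(N) = (N + 24)*(N - 5) = (24 + N)*(-5 + N) = (-5 + N)*(24 + N))
B(17)*U = (-120 + 17² + 19*17)*94 = (-120 + 289 + 323)*94 = 492*94 = 46248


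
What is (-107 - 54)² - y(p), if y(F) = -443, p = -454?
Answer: 26364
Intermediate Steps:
(-107 - 54)² - y(p) = (-107 - 54)² - 1*(-443) = (-161)² + 443 = 25921 + 443 = 26364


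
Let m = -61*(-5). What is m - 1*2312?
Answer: -2007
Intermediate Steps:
m = 305
m - 1*2312 = 305 - 1*2312 = 305 - 2312 = -2007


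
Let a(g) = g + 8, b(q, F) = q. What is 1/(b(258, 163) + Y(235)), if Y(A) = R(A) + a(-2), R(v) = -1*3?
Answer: 1/261 ≈ 0.0038314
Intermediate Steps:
a(g) = 8 + g
R(v) = -3
Y(A) = 3 (Y(A) = -3 + (8 - 2) = -3 + 6 = 3)
1/(b(258, 163) + Y(235)) = 1/(258 + 3) = 1/261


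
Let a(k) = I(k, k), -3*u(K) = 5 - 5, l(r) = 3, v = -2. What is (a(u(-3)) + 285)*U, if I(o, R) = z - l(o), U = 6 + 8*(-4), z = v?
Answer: -7280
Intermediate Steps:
z = -2
U = -26 (U = 6 - 32 = -26)
u(K) = 0 (u(K) = -(5 - 5)/3 = -⅓*0 = 0)
I(o, R) = -5 (I(o, R) = -2 - 1*3 = -2 - 3 = -5)
a(k) = -5
(a(u(-3)) + 285)*U = (-5 + 285)*(-26) = 280*(-26) = -7280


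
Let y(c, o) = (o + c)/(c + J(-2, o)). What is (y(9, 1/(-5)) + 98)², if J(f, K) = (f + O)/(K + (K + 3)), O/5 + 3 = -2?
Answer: 17007376/2025 ≈ 8398.7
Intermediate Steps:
O = -25 (O = -15 + 5*(-2) = -15 - 10 = -25)
J(f, K) = (-25 + f)/(3 + 2*K) (J(f, K) = (f - 25)/(K + (K + 3)) = (-25 + f)/(K + (3 + K)) = (-25 + f)/(3 + 2*K))
y(c, o) = (c + o)/(c - 27/(3 + 2*o)) (y(c, o) = (o + c)/(c + (-25 - 2)/(3 + 2*o)) = (c + o)/(c - 27/(3 + 2*o)))
(y(9, 1/(-5)) + 98)² = ((3 + 2/(-5))*(9 + 1/(-5))/(-27 + 9*(3 + 2/(-5))) + 98)² = ((3 + 2*(-⅕))*(9 - ⅕)/(-27 + 9*(3 + 2*(-⅕))) + 98)² = ((3 - ⅖)*(44/5)/(-27 + 9*(3 - ⅖)) + 98)² = ((13/5)*(44/5)/(-27 + 9*(13/5)) + 98)² = ((13/5)*(44/5)/(-27 + 117/5) + 98)² = ((13/5)*(44/5)/(-18/5) + 98)² = (-5/18*13/5*44/5 + 98)² = (-286/45 + 98)² = (4124/45)² = 17007376/2025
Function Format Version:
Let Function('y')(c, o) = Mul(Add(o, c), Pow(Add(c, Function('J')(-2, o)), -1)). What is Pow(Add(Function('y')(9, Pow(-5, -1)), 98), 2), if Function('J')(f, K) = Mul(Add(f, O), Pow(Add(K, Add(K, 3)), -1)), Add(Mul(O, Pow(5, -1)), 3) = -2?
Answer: Rational(17007376, 2025) ≈ 8398.7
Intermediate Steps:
O = -25 (O = Add(-15, Mul(5, -2)) = Add(-15, -10) = -25)
Function('J')(f, K) = Mul(Pow(Add(3, Mul(2, K)), -1), Add(-25, f)) (Function('J')(f, K) = Mul(Add(f, -25), Pow(Add(K, Add(K, 3)), -1)) = Mul(Add(-25, f), Pow(Add(K, Add(3, K)), -1)) = Mul(Add(-25, f), Pow(Add(3, Mul(2, K)), -1)) = Mul(Pow(Add(3, Mul(2, K)), -1), Add(-25, f)))
Function('y')(c, o) = Mul(Pow(Add(c, Mul(-27, Pow(Add(3, Mul(2, o)), -1))), -1), Add(c, o)) (Function('y')(c, o) = Mul(Add(o, c), Pow(Add(c, Mul(Pow(Add(3, Mul(2, o)), -1), Add(-25, -2))), -1)) = Mul(Add(c, o), Pow(Add(c, Mul(Pow(Add(3, Mul(2, o)), -1), -27)), -1)) = Mul(Add(c, o), Pow(Add(c, Mul(-27, Pow(Add(3, Mul(2, o)), -1))), -1)) = Mul(Pow(Add(c, Mul(-27, Pow(Add(3, Mul(2, o)), -1))), -1), Add(c, o)))
Pow(Add(Function('y')(9, Pow(-5, -1)), 98), 2) = Pow(Add(Mul(Pow(Add(-27, Mul(9, Add(3, Mul(2, Pow(-5, -1))))), -1), Add(3, Mul(2, Pow(-5, -1))), Add(9, Pow(-5, -1))), 98), 2) = Pow(Add(Mul(Pow(Add(-27, Mul(9, Add(3, Mul(2, Rational(-1, 5))))), -1), Add(3, Mul(2, Rational(-1, 5))), Add(9, Rational(-1, 5))), 98), 2) = Pow(Add(Mul(Pow(Add(-27, Mul(9, Add(3, Rational(-2, 5)))), -1), Add(3, Rational(-2, 5)), Rational(44, 5)), 98), 2) = Pow(Add(Mul(Pow(Add(-27, Mul(9, Rational(13, 5))), -1), Rational(13, 5), Rational(44, 5)), 98), 2) = Pow(Add(Mul(Pow(Add(-27, Rational(117, 5)), -1), Rational(13, 5), Rational(44, 5)), 98), 2) = Pow(Add(Mul(Pow(Rational(-18, 5), -1), Rational(13, 5), Rational(44, 5)), 98), 2) = Pow(Add(Mul(Rational(-5, 18), Rational(13, 5), Rational(44, 5)), 98), 2) = Pow(Add(Rational(-286, 45), 98), 2) = Pow(Rational(4124, 45), 2) = Rational(17007376, 2025)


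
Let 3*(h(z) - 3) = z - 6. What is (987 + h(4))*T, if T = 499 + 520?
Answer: 3024392/3 ≈ 1.0081e+6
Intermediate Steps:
T = 1019
h(z) = 1 + z/3 (h(z) = 3 + (z - 6)/3 = 3 + (-6 + z)/3 = 3 + (-2 + z/3) = 1 + z/3)
(987 + h(4))*T = (987 + (1 + (⅓)*4))*1019 = (987 + (1 + 4/3))*1019 = (987 + 7/3)*1019 = (2968/3)*1019 = 3024392/3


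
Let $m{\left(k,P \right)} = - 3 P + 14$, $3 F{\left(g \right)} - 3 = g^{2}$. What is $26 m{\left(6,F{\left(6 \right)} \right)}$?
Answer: $-650$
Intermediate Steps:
$F{\left(g \right)} = 1 + \frac{g^{2}}{3}$
$m{\left(k,P \right)} = 14 - 3 P$
$26 m{\left(6,F{\left(6 \right)} \right)} = 26 \left(14 - 3 \left(1 + \frac{6^{2}}{3}\right)\right) = 26 \left(14 - 3 \left(1 + \frac{1}{3} \cdot 36\right)\right) = 26 \left(14 - 3 \left(1 + 12\right)\right) = 26 \left(14 - 39\right) = 26 \left(-25\right) = -650$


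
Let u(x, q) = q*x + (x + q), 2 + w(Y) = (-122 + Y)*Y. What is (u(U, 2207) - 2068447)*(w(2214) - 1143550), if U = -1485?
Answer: -18644505496320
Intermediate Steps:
w(Y) = -2 + Y*(-122 + Y) (w(Y) = -2 + (-122 + Y)*Y = -2 + Y*(-122 + Y))
u(x, q) = q + x + q*x (u(x, q) = q*x + (q + x) = q + x + q*x)
(u(U, 2207) - 2068447)*(w(2214) - 1143550) = ((2207 - 1485 + 2207*(-1485)) - 2068447)*((-2 + 2214² - 122*2214) - 1143550) = ((2207 - 1485 - 3277395) - 2068447)*((-2 + 4901796 - 270108) - 1143550) = (-3276673 - 2068447)*(4631686 - 1143550) = -5345120*3488136 = -18644505496320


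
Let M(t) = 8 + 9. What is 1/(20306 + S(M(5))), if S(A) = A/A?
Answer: 1/20307 ≈ 4.9244e-5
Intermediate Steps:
M(t) = 17
S(A) = 1
1/(20306 + S(M(5))) = 1/(20306 + 1) = 1/20307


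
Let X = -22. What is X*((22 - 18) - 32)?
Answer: 616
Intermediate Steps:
X*((22 - 18) - 32) = -22*((22 - 18) - 32) = -22*(4 - 32) = -22*(-28) = 616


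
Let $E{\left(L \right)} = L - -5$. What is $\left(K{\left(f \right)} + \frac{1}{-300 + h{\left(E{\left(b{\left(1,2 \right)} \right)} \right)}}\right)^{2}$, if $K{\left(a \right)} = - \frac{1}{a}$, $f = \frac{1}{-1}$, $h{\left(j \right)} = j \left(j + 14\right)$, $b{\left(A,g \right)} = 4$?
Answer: $\frac{8464}{8649} \approx 0.97861$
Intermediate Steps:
$E{\left(L \right)} = 5 + L$ ($E{\left(L \right)} = L + 5 = 5 + L$)
$h{\left(j \right)} = j \left(14 + j\right)$
$f = -1$
$\left(K{\left(f \right)} + \frac{1}{-300 + h{\left(E{\left(b{\left(1,2 \right)} \right)} \right)}}\right)^{2} = \left(- \frac{1}{-1} + \frac{1}{-300 + \left(5 + 4\right) \left(14 + \left(5 + 4\right)\right)}\right)^{2} = \left(\left(-1\right) \left(-1\right) + \frac{1}{-300 + 9 \left(14 + 9\right)}\right)^{2} = \left(1 + \frac{1}{-300 + 9 \cdot 23}\right)^{2} = \left(1 + \frac{1}{-300 + 207}\right)^{2} = \left(1 + \frac{1}{-93}\right)^{2} = \left(1 - \frac{1}{93}\right)^{2} = \left(\frac{92}{93}\right)^{2} = \frac{8464}{8649}$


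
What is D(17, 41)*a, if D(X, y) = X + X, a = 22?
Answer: 748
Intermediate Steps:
D(X, y) = 2*X
D(17, 41)*a = (2*17)*22 = 34*22 = 748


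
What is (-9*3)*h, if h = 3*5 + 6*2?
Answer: -729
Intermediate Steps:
h = 27 (h = 15 + 12 = 27)
(-9*3)*h = -9*3*27 = -27*27 = -729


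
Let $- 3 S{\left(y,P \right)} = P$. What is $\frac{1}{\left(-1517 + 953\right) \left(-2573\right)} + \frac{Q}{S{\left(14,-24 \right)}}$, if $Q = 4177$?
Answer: $\frac{1515386363}{2902344} \approx 522.13$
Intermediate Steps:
$S{\left(y,P \right)} = - \frac{P}{3}$
$\frac{1}{\left(-1517 + 953\right) \left(-2573\right)} + \frac{Q}{S{\left(14,-24 \right)}} = \frac{1}{\left(-1517 + 953\right) \left(-2573\right)} + \frac{4177}{\left(- \frac{1}{3}\right) \left(-24\right)} = \frac{1}{-564} \left(- \frac{1}{2573}\right) + \frac{4177}{8} = \left(- \frac{1}{564}\right) \left(- \frac{1}{2573}\right) + 4177 \cdot \frac{1}{8} = \frac{1}{1451172} + \frac{4177}{8} = \frac{1515386363}{2902344}$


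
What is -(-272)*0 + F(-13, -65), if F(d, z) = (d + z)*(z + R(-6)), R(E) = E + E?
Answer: 6006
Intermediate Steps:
R(E) = 2*E
F(d, z) = (-12 + z)*(d + z) (F(d, z) = (d + z)*(z + 2*(-6)) = (d + z)*(z - 12) = (d + z)*(-12 + z) = (-12 + z)*(d + z))
-(-272)*0 + F(-13, -65) = -(-272)*0 + ((-65)² - 12*(-13) - 12*(-65) - 13*(-65)) = -136*0 + (4225 + 156 + 780 + 845) = 0 + 6006 = 6006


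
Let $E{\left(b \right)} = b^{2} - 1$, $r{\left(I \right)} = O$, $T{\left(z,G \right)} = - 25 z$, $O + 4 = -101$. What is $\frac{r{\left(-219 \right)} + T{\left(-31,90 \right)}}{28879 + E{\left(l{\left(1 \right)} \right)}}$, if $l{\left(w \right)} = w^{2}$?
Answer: $\frac{670}{28879} \approx 0.0232$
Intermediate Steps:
$O = -105$ ($O = -4 - 101 = -105$)
$r{\left(I \right)} = -105$
$E{\left(b \right)} = -1 + b^{2}$
$\frac{r{\left(-219 \right)} + T{\left(-31,90 \right)}}{28879 + E{\left(l{\left(1 \right)} \right)}} = \frac{-105 - -775}{28879 - \left(1 - \left(1^{2}\right)^{2}\right)} = \frac{-105 + 775}{28879 - \left(1 - 1^{2}\right)} = \frac{670}{28879 + \left(-1 + 1\right)} = \frac{670}{28879 + 0} = \frac{670}{28879}$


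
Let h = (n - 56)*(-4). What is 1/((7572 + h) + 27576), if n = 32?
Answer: 1/35244 ≈ 2.8374e-5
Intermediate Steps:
h = 96 (h = (32 - 56)*(-4) = -24*(-4) = 96)
1/((7572 + h) + 27576) = 1/((7572 + 96) + 27576) = 1/(7668 + 27576) = 1/35244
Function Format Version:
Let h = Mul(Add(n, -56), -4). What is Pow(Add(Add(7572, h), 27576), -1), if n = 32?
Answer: Rational(1, 35244) ≈ 2.8374e-5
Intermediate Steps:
h = 96 (h = Mul(Add(32, -56), -4) = Mul(-24, -4) = 96)
Pow(Add(Add(7572, h), 27576), -1) = Pow(Add(Add(7572, 96), 27576), -1) = Pow(Add(7668, 27576), -1) = Pow(35244, -1) = Rational(1, 35244)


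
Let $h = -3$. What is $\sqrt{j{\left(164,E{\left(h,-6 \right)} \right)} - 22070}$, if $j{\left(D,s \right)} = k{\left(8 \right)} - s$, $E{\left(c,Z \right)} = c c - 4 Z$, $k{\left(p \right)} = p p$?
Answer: $i \sqrt{22039} \approx 148.46 i$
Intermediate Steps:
$k{\left(p \right)} = p^{2}$
$E{\left(c,Z \right)} = c^{2} - 4 Z$
$j{\left(D,s \right)} = 64 - s$ ($j{\left(D,s \right)} = 8^{2} - s = 64 - s$)
$\sqrt{j{\left(164,E{\left(h,-6 \right)} \right)} - 22070} = \sqrt{\left(64 - \left(\left(-3\right)^{2} - -24\right)\right) - 22070} = \sqrt{\left(64 - \left(9 + 24\right)\right) - 22070} = \sqrt{\left(64 - 33\right) - 22070} = \sqrt{31 - 22070} = \sqrt{-22039} = i \sqrt{22039}$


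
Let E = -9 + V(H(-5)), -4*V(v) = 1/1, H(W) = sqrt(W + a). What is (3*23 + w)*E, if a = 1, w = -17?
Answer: -481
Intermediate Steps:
H(W) = sqrt(1 + W) (H(W) = sqrt(W + 1) = sqrt(1 + W))
V(v) = -1/4 (V(v) = -1/4/1 = -1/4*1 = -1/4)
E = -37/4 (E = -9 - 1/4 = -37/4 ≈ -9.2500)
(3*23 + w)*E = (3*23 - 17)*(-37/4) = (69 - 17)*(-37/4) = 52*(-37/4) = -481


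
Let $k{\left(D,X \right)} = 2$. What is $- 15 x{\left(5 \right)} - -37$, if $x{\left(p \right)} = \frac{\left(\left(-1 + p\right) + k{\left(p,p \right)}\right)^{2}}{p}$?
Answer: $-71$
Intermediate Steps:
$x{\left(p \right)} = \frac{\left(1 + p\right)^{2}}{p}$ ($x{\left(p \right)} = \frac{\left(\left(-1 + p\right) + 2\right)^{2}}{p} = \frac{\left(1 + p\right)^{2}}{p}$)
$- 15 x{\left(5 \right)} - -37 = - 15 \frac{\left(1 + 5\right)^{2}}{5} - -37 = - 15 \frac{6^{2}}{5} + 37 = - 15 \cdot \frac{1}{5} \cdot 36 + 37 = \left(-15\right) \frac{36}{5} + 37 = -108 + 37 = -71$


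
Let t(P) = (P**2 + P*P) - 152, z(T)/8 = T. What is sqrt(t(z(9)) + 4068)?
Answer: 2*sqrt(3571) ≈ 119.52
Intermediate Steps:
z(T) = 8*T
t(P) = -152 + 2*P**2 (t(P) = (P**2 + P**2) - 152 = 2*P**2 - 152 = -152 + 2*P**2)
sqrt(t(z(9)) + 4068) = sqrt((-152 + 2*(8*9)**2) + 4068) = sqrt((-152 + 2*72**2) + 4068) = sqrt((-152 + 2*5184) + 4068) = sqrt((-152 + 10368) + 4068) = sqrt(10216 + 4068) = sqrt(14284) = 2*sqrt(3571)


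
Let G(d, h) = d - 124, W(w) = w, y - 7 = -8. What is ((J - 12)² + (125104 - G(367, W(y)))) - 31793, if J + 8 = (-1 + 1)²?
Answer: 93468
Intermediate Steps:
y = -1 (y = 7 - 8 = -1)
G(d, h) = -124 + d
J = -8 (J = -8 + (-1 + 1)² = -8 + 0² = -8 + 0 = -8)
((J - 12)² + (125104 - G(367, W(y)))) - 31793 = ((-8 - 12)² + (125104 - (-124 + 367))) - 31793 = ((-20)² + (125104 - 1*243)) - 31793 = (400 + (125104 - 243)) - 31793 = (400 + 124861) - 31793 = 125261 - 31793 = 93468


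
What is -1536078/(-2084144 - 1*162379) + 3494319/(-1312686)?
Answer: -648186657481/327664365642 ≈ -1.9782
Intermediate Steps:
-1536078/(-2084144 - 1*162379) + 3494319/(-1312686) = -1536078/(-2084144 - 162379) + 3494319*(-1/1312686) = -1536078/(-2246523) - 1164773/437562 = -1536078*(-1/2246523) - 1164773/437562 = 512026/748841 - 1164773/437562 = -648186657481/327664365642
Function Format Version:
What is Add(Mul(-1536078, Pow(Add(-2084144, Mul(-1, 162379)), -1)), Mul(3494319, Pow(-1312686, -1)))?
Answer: Rational(-648186657481, 327664365642) ≈ -1.9782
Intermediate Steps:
Add(Mul(-1536078, Pow(Add(-2084144, Mul(-1, 162379)), -1)), Mul(3494319, Pow(-1312686, -1))) = Add(Mul(-1536078, Pow(Add(-2084144, -162379), -1)), Mul(3494319, Rational(-1, 1312686))) = Add(Mul(-1536078, Pow(-2246523, -1)), Rational(-1164773, 437562)) = Add(Mul(-1536078, Rational(-1, 2246523)), Rational(-1164773, 437562)) = Add(Rational(512026, 748841), Rational(-1164773, 437562)) = Rational(-648186657481, 327664365642)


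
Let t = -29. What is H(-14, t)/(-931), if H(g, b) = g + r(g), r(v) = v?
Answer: 4/133 ≈ 0.030075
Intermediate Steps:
H(g, b) = 2*g (H(g, b) = g + g = 2*g)
H(-14, t)/(-931) = (2*(-14))/(-931) = -28*(-1/931) = 4/133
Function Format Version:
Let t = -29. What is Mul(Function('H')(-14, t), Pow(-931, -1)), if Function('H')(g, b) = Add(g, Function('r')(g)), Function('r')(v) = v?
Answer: Rational(4, 133) ≈ 0.030075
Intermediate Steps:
Function('H')(g, b) = Mul(2, g) (Function('H')(g, b) = Add(g, g) = Mul(2, g))
Mul(Function('H')(-14, t), Pow(-931, -1)) = Mul(Mul(2, -14), Pow(-931, -1)) = Mul(-28, Rational(-1, 931)) = Rational(4, 133)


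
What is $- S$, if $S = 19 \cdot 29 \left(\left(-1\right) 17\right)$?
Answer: $9367$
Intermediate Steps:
$S = -9367$ ($S = 551 \left(-17\right) = -9367$)
$- S = \left(-1\right) \left(-9367\right) = 9367$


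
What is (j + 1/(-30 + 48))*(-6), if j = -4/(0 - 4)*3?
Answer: -55/3 ≈ -18.333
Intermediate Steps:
j = 3 (j = -4/(-4)*3 = -4*(-1/4)*3 = 1*3 = 3)
(j + 1/(-30 + 48))*(-6) = (3 + 1/(-30 + 48))*(-6) = (3 + 1/18)*(-6) = (55/18)*(-6) = -55/3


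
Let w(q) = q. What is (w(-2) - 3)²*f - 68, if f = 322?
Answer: 7982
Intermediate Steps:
(w(-2) - 3)²*f - 68 = (-2 - 3)²*322 - 68 = (-5)²*322 - 68 = 25*322 - 68 = 8050 - 68 = 7982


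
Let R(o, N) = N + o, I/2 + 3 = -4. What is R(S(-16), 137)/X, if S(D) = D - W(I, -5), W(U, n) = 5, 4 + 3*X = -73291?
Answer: -348/73295 ≈ -0.0047479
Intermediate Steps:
I = -14 (I = -6 + 2*(-4) = -6 - 8 = -14)
X = -73295/3 (X = -4/3 + (⅓)*(-73291) = -4/3 - 73291/3 = -73295/3 ≈ -24432.)
S(D) = -5 + D (S(D) = D - 1*5 = D - 5 = -5 + D)
R(S(-16), 137)/X = (137 + (-5 - 16))/(-73295/3) = (137 - 21)*(-3/73295) = 116*(-3/73295) = -348/73295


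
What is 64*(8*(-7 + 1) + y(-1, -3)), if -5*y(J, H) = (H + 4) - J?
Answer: -15488/5 ≈ -3097.6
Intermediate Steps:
y(J, H) = -4/5 - H/5 + J/5 (y(J, H) = -((H + 4) - J)/5 = -((4 + H) - J)/5 = -(4 + H - J)/5 = -4/5 - H/5 + J/5)
64*(8*(-7 + 1) + y(-1, -3)) = 64*(8*(-7 + 1) + (-4/5 - 1/5*(-3) + (1/5)*(-1))) = 64*(8*(-6) + (-4/5 + 3/5 - 1/5)) = 64*(-48 - 2/5) = 64*(-242/5) = -15488/5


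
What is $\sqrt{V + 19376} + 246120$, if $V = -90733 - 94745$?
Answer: $246120 + i \sqrt{166102} \approx 2.4612 \cdot 10^{5} + 407.56 i$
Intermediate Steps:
$V = -185478$
$\sqrt{V + 19376} + 246120 = \sqrt{-185478 + 19376} + 246120 = \sqrt{-166102} + 246120 = i \sqrt{166102} + 246120 = 246120 + i \sqrt{166102}$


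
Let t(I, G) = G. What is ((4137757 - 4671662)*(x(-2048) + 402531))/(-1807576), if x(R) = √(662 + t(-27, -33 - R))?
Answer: 214913313555/1807576 + 533905*√2677/1807576 ≈ 1.1891e+5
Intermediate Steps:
x(R) = √(629 - R) (x(R) = √(662 + (-33 - R)) = √(629 - R))
((4137757 - 4671662)*(x(-2048) + 402531))/(-1807576) = ((4137757 - 4671662)*(√(629 - 1*(-2048)) + 402531))/(-1807576) = -533905*(√(629 + 2048) + 402531)*(-1/1807576) = -533905*(√2677 + 402531)*(-1/1807576) = -533905*(402531 + √2677)*(-1/1807576) = (-214913313555 - 533905*√2677)*(-1/1807576) = 214913313555/1807576 + 533905*√2677/1807576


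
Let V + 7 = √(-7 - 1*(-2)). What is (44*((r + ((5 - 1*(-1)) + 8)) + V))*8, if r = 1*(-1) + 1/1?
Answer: 2464 + 352*I*√5 ≈ 2464.0 + 787.1*I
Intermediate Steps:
r = 0 (r = -1 + 1 = 0)
V = -7 + I*√5 (V = -7 + √(-7 - 1*(-2)) = -7 + √(-7 + 2) = -7 + √(-5) = -7 + I*√5 ≈ -7.0 + 2.2361*I)
(44*((r + ((5 - 1*(-1)) + 8)) + V))*8 = (44*((0 + ((5 - 1*(-1)) + 8)) + (-7 + I*√5)))*8 = (44*((0 + ((5 + 1) + 8)) + (-7 + I*√5)))*8 = (44*((0 + (6 + 8)) + (-7 + I*√5)))*8 = (44*((0 + 14) + (-7 + I*√5)))*8 = (44*(14 + (-7 + I*√5)))*8 = (44*(7 + I*√5))*8 = (308 + 44*I*√5)*8 = 2464 + 352*I*√5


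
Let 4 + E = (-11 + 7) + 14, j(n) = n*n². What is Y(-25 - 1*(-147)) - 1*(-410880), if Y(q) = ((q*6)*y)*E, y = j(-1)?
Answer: 406488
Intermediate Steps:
j(n) = n³
y = -1 (y = (-1)³ = -1)
E = 6 (E = -4 + ((-11 + 7) + 14) = -4 + (-4 + 14) = -4 + 10 = 6)
Y(q) = -36*q (Y(q) = ((q*6)*(-1))*6 = ((6*q)*(-1))*6 = -6*q*6 = -36*q)
Y(-25 - 1*(-147)) - 1*(-410880) = -36*(-25 - 1*(-147)) - 1*(-410880) = -36*(-25 + 147) + 410880 = -36*122 + 410880 = -4392 + 410880 = 406488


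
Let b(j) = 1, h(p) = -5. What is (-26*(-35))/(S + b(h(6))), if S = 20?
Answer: 130/3 ≈ 43.333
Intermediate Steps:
(-26*(-35))/(S + b(h(6))) = (-26*(-35))/(20 + 1) = 910/21 = 910*(1/21) = 130/3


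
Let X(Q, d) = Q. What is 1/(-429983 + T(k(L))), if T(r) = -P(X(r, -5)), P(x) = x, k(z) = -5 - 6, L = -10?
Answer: -1/429972 ≈ -2.3257e-6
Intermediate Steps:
k(z) = -11
T(r) = -r
1/(-429983 + T(k(L))) = 1/(-429983 - 1*(-11)) = 1/(-429983 + 11) = 1/(-429972) = -1/429972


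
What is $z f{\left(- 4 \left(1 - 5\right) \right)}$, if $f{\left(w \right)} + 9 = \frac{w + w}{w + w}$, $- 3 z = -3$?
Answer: $-8$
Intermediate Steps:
$z = 1$ ($z = \left(- \frac{1}{3}\right) \left(-3\right) = 1$)
$f{\left(w \right)} = -8$ ($f{\left(w \right)} = -9 + \frac{w + w}{w + w} = -9 + \frac{2 w}{2 w} = -9 + 2 w \frac{1}{2 w} = -9 + 1 = -8$)
$z f{\left(- 4 \left(1 - 5\right) \right)} = 1 \left(-8\right) = -8$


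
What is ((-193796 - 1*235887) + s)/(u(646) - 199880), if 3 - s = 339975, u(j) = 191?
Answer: 769655/199689 ≈ 3.8543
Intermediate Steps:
s = -339972 (s = 3 - 1*339975 = 3 - 339975 = -339972)
((-193796 - 1*235887) + s)/(u(646) - 199880) = ((-193796 - 1*235887) - 339972)/(191 - 199880) = ((-193796 - 235887) - 339972)/(-199689) = (-429683 - 339972)*(-1/199689) = -769655*(-1/199689) = 769655/199689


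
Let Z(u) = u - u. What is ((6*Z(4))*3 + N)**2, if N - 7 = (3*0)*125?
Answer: 49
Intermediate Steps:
Z(u) = 0
N = 7 (N = 7 + (3*0)*125 = 7 + 0*125 = 7 + 0 = 7)
((6*Z(4))*3 + N)**2 = ((6*0)*3 + 7)**2 = (0*3 + 7)**2 = (0 + 7)**2 = 7**2 = 49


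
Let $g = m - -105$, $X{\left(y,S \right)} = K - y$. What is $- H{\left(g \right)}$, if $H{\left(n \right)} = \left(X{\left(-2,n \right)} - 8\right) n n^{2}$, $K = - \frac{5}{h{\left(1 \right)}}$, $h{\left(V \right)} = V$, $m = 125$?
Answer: $133837000$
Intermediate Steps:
$K = -5$ ($K = - \frac{5}{1} = \left(-5\right) 1 = -5$)
$X{\left(y,S \right)} = -5 - y$
$g = 230$ ($g = 125 - -105 = 125 + 105 = 230$)
$H{\left(n \right)} = - 11 n^{3}$ ($H{\left(n \right)} = \left(\left(-5 - -2\right) - 8\right) n n^{2} = \left(\left(-5 + 2\right) - 8\right) n^{3} = \left(-3 - 8\right) n^{3} = - 11 n^{3}$)
$- H{\left(g \right)} = - \left(-11\right) 230^{3} = - \left(-11\right) 12167000 = \left(-1\right) \left(-133837000\right) = 133837000$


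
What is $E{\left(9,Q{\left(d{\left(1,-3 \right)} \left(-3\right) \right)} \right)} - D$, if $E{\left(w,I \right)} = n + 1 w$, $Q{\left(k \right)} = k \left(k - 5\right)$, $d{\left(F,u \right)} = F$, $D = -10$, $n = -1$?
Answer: $18$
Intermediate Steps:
$Q{\left(k \right)} = k \left(-5 + k\right)$
$E{\left(w,I \right)} = -1 + w$ ($E{\left(w,I \right)} = -1 + 1 w = -1 + w$)
$E{\left(9,Q{\left(d{\left(1,-3 \right)} \left(-3\right) \right)} \right)} - D = \left(-1 + 9\right) - -10 = 8 + 10 = 18$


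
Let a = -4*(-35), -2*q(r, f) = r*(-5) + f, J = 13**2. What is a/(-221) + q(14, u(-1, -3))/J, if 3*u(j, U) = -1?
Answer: -7333/17238 ≈ -0.42540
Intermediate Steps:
J = 169
u(j, U) = -1/3 (u(j, U) = (1/3)*(-1) = -1/3)
q(r, f) = -f/2 + 5*r/2 (q(r, f) = -(r*(-5) + f)/2 = -(-5*r + f)/2 = -(f - 5*r)/2 = -f/2 + 5*r/2)
a = 140
a/(-221) + q(14, u(-1, -3))/J = 140/(-221) + (-1/2*(-1/3) + (5/2)*14)/169 = 140*(-1/221) + (1/6 + 35)*(1/169) = -140/221 + (211/6)*(1/169) = -140/221 + 211/1014 = -7333/17238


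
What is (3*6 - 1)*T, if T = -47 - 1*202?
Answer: -4233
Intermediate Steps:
T = -249 (T = -47 - 202 = -249)
(3*6 - 1)*T = (3*6 - 1)*(-249) = (18 - 1)*(-249) = 17*(-249) = -4233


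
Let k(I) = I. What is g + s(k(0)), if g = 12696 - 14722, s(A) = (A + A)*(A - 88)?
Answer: -2026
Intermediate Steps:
s(A) = 2*A*(-88 + A) (s(A) = (2*A)*(-88 + A) = 2*A*(-88 + A))
g = -2026
g + s(k(0)) = -2026 + 2*0*(-88 + 0) = -2026 + 2*0*(-88) = -2026 + 0 = -2026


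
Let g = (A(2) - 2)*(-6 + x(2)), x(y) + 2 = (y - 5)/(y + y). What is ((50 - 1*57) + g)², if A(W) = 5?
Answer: 17689/16 ≈ 1105.6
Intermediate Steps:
x(y) = -2 + (-5 + y)/(2*y) (x(y) = -2 + (y - 5)/(y + y) = -2 + (-5 + y)/((2*y)) = -2 + (-5 + y)*(1/(2*y)) = -2 + (-5 + y)/(2*y))
g = -105/4 (g = (5 - 2)*(-6 + (½)*(-5 - 3*2)/2) = 3*(-6 + (½)*(½)*(-5 - 6)) = 3*(-6 + (½)*(½)*(-11)) = 3*(-6 - 11/4) = 3*(-35/4) = -105/4 ≈ -26.250)
((50 - 1*57) + g)² = ((50 - 1*57) - 105/4)² = ((50 - 57) - 105/4)² = (-7 - 105/4)² = (-133/4)² = 17689/16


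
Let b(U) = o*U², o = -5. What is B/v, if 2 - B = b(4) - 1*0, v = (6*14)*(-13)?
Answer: -41/546 ≈ -0.075092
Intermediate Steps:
v = -1092 (v = 84*(-13) = -1092)
b(U) = -5*U²
B = 82 (B = 2 - (-5*4² - 1*0) = 2 - (-5*16 + 0) = 2 - (-80 + 0) = 2 - 1*(-80) = 2 + 80 = 82)
B/v = 82/(-1092) = -1/1092*82 = -41/546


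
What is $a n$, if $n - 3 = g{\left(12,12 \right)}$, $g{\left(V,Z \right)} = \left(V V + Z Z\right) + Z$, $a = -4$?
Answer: $-1212$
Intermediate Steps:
$g{\left(V,Z \right)} = Z + V^{2} + Z^{2}$ ($g{\left(V,Z \right)} = \left(V^{2} + Z^{2}\right) + Z = Z + V^{2} + Z^{2}$)
$n = 303$ ($n = 3 + \left(12 + 12^{2} + 12^{2}\right) = 3 + \left(12 + 144 + 144\right) = 3 + 300 = 303$)
$a n = \left(-4\right) 303 = -1212$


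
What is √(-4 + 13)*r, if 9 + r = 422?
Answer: 1239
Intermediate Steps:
r = 413 (r = -9 + 422 = 413)
√(-4 + 13)*r = √(-4 + 13)*413 = √9*413 = 3*413 = 1239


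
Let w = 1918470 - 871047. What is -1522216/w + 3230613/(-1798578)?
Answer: -75575834187/23257678574 ≈ -3.2495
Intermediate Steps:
w = 1047423
-1522216/w + 3230613/(-1798578) = -1522216/1047423 + 3230613/(-1798578) = -1522216*1/1047423 + 3230613*(-1/1798578) = -1522216/1047423 - 358957/199842 = -75575834187/23257678574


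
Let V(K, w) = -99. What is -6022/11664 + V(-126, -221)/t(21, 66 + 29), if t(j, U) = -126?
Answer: 10999/40824 ≈ 0.26942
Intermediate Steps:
-6022/11664 + V(-126, -221)/t(21, 66 + 29) = -6022/11664 - 99/(-126) = -6022*1/11664 - 99*(-1/126) = -3011/5832 + 11/14 = 10999/40824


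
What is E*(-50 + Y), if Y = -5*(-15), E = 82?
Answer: 2050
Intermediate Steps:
Y = 75
E*(-50 + Y) = 82*(-50 + 75) = 82*25 = 2050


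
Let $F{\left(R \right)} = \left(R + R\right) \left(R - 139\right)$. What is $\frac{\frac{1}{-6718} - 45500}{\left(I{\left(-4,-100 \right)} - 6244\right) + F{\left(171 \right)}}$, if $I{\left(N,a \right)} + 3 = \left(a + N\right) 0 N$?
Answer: $- \frac{27788091}{2868586} \approx -9.687$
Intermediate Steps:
$I{\left(N,a \right)} = -3$ ($I{\left(N,a \right)} = -3 + \left(a + N\right) 0 N = -3 + \left(N + a\right) 0 = -3 + 0 = -3$)
$F{\left(R \right)} = 2 R \left(-139 + R\right)$
$\frac{\frac{1}{-6718} - 45500}{\left(I{\left(-4,-100 \right)} - 6244\right) + F{\left(171 \right)}} = \frac{\frac{1}{-6718} - 45500}{\left(-3 - 6244\right) + 2 \cdot 171 \left(-139 + 171\right)} = \frac{- \frac{1}{6718} - 45500}{\left(-3 - 6244\right) + 2 \cdot 171 \cdot 32} = - \frac{305669001}{6718 \left(-6247 + 10944\right)} = - \frac{305669001}{6718 \cdot 4697} = \left(- \frac{305669001}{6718}\right) \frac{1}{4697} = - \frac{27788091}{2868586}$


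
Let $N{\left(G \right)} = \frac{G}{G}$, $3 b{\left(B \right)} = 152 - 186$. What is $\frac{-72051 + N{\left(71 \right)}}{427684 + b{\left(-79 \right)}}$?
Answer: $- \frac{9825}{58319} \approx -0.16847$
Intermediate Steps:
$b{\left(B \right)} = - \frac{34}{3}$ ($b{\left(B \right)} = \frac{152 - 186}{3} = \frac{1}{3} \left(-34\right) = - \frac{34}{3}$)
$N{\left(G \right)} = 1$
$\frac{-72051 + N{\left(71 \right)}}{427684 + b{\left(-79 \right)}} = \frac{-72051 + 1}{427684 - \frac{34}{3}} = - \frac{72050}{\frac{1283018}{3}} = \left(-72050\right) \frac{3}{1283018} = - \frac{9825}{58319}$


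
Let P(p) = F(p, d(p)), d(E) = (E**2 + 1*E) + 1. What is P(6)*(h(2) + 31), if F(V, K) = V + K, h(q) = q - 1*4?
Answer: 1421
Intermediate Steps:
h(q) = -4 + q (h(q) = q - 4 = -4 + q)
d(E) = 1 + E + E**2 (d(E) = (E**2 + E) + 1 = (E + E**2) + 1 = 1 + E + E**2)
F(V, K) = K + V
P(p) = 1 + p**2 + 2*p (P(p) = (1 + p + p**2) + p = 1 + p**2 + 2*p)
P(6)*(h(2) + 31) = (1 + 6**2 + 2*6)*((-4 + 2) + 31) = (1 + 36 + 12)*(-2 + 31) = 49*29 = 1421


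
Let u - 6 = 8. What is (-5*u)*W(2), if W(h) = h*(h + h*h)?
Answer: -840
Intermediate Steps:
u = 14 (u = 6 + 8 = 14)
W(h) = h*(h + h**2)
(-5*u)*W(2) = (-5*14)*(2**2*(1 + 2)) = -280*3 = -70*12 = -840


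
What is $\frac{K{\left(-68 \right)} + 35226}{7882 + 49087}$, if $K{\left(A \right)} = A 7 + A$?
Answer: $\frac{34682}{56969} \approx 0.60879$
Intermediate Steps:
$K{\left(A \right)} = 8 A$ ($K{\left(A \right)} = 7 A + A = 8 A$)
$\frac{K{\left(-68 \right)} + 35226}{7882 + 49087} = \frac{8 \left(-68\right) + 35226}{7882 + 49087} = \frac{-544 + 35226}{56969} = 34682 \cdot \frac{1}{56969} = \frac{34682}{56969}$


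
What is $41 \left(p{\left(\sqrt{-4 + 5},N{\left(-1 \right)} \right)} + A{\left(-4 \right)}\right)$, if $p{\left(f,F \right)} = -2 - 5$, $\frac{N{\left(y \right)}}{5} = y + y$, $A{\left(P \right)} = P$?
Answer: $-451$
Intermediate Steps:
$N{\left(y \right)} = 10 y$ ($N{\left(y \right)} = 5 \left(y + y\right) = 5 \cdot 2 y = 10 y$)
$p{\left(f,F \right)} = -7$
$41 \left(p{\left(\sqrt{-4 + 5},N{\left(-1 \right)} \right)} + A{\left(-4 \right)}\right) = 41 \left(-7 - 4\right) = 41 \left(-11\right) = -451$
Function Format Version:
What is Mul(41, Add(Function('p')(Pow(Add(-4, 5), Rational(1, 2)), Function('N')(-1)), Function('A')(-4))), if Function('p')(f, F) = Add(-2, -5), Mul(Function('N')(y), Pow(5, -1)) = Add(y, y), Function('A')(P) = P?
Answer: -451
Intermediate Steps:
Function('N')(y) = Mul(10, y) (Function('N')(y) = Mul(5, Add(y, y)) = Mul(5, Mul(2, y)) = Mul(10, y))
Function('p')(f, F) = -7
Mul(41, Add(Function('p')(Pow(Add(-4, 5), Rational(1, 2)), Function('N')(-1)), Function('A')(-4))) = Mul(41, Add(-7, -4)) = Mul(41, -11) = -451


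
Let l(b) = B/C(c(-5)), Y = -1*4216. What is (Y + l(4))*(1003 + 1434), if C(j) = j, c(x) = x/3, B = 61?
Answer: -51817931/5 ≈ -1.0364e+7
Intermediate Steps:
c(x) = x/3 (c(x) = x*(⅓) = x/3)
Y = -4216
l(b) = -183/5 (l(b) = 61/(((⅓)*(-5))) = 61/(-5/3) = 61*(-⅗) = -183/5)
(Y + l(4))*(1003 + 1434) = (-4216 - 183/5)*(1003 + 1434) = -21263/5*2437 = -51817931/5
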